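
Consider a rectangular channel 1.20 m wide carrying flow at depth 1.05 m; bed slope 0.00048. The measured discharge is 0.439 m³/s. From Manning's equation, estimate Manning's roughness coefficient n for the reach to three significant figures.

0.0331

A = b·y = 1.20 × 1.05 = 1.260 m²
P = b + 2y = 1.20 + 2×1.05 = 3.300 m
R = A/P = 1.260/3.300 = 0.3818 m
n = (1/Q)·A·R^(2/3)·S^(1/2) = (1/0.439) × 1.260 × 0.5263 × 0.02191 = 0.03310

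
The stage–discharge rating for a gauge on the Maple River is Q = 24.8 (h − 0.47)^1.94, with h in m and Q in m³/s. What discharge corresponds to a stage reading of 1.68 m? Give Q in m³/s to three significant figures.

Q = 24.8 × (1.68 − 0.47)^1.94 = 24.8 × 1.21^1.94 = 35.90 m³/s

35.9 m³/s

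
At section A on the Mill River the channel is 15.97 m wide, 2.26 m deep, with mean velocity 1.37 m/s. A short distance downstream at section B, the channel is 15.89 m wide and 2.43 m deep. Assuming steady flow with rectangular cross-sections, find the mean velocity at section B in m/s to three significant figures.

Q = A₁V₁ = (15.97×2.26) × 1.37 = 49.45 m³/s
A₂ = 15.89 × 2.43 = 38.61 m²
V₂ = Q/A₂ = 49.45/38.61 = 1.281 m/s

1.28 m/s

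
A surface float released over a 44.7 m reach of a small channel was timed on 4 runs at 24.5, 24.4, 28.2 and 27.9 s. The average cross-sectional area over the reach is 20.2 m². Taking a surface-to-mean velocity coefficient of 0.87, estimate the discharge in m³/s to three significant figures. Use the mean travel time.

29.9 m³/s

t̄ = (24.5 + 24.4 + 28.2 + 27.9) / 4 = 26.25 s
v_surface = L / t̄ = 44.7 / 26.25 = 1.703 m/s
v_mean = 0.87 × 1.703 = 1.481 m/s
Q = A × v_mean = 20.2 × 1.481 = 29.93 m³/s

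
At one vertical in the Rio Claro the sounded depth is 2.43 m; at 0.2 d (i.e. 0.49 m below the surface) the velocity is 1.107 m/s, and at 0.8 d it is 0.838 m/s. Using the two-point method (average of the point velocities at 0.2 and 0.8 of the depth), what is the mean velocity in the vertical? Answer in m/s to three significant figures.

0.973 m/s

v̄ = (1.107 + 0.838) / 2 = 0.9725 m/s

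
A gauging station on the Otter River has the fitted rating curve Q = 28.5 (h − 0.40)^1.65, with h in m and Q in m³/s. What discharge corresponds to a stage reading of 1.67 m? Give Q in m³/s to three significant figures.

Q = 28.5 × (1.67 − 0.40)^1.65 = 28.5 × 1.27^1.65 = 42.28 m³/s

42.3 m³/s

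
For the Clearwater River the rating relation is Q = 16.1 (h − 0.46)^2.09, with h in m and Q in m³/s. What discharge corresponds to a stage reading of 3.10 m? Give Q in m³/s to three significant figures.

Q = 16.1 × (3.10 − 0.46)^2.09 = 16.1 × 2.64^2.09 = 122.5 m³/s

122 m³/s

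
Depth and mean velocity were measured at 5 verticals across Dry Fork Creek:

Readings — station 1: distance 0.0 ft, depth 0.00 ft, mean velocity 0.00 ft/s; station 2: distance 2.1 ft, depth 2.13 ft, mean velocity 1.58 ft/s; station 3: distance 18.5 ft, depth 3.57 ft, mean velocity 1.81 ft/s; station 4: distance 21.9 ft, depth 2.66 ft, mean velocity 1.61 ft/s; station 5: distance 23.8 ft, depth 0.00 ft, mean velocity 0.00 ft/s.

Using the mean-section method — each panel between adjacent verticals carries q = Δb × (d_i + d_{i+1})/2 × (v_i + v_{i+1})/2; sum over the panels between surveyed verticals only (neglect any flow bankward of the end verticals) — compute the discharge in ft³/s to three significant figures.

Panel 1-2: Δb = 2.1 ft, d̄ = (0.00+2.13)/2 = 1.065, v̄ = (0.00+1.58)/2 = 0.79 → q = 2.1×1.065×0.79 = 1.767 ft³/s
Panel 2-3: Δb = 16.4 ft, d̄ = (2.13+3.57)/2 = 2.85, v̄ = (1.58+1.81)/2 = 1.695 → q = 16.4×2.85×1.695 = 79.22 ft³/s
Panel 3-4: Δb = 3.4 ft, d̄ = (3.57+2.66)/2 = 3.115, v̄ = (1.81+1.61)/2 = 1.71 → q = 3.4×3.115×1.71 = 18.11 ft³/s
Panel 4-5: Δb = 1.9 ft, d̄ = (2.66+0.00)/2 = 1.33, v̄ = (1.61+0.00)/2 = 0.805 → q = 1.9×1.33×0.805 = 2.034 ft³/s
Q = Σ q = 101.1 ft³/s

101 ft³/s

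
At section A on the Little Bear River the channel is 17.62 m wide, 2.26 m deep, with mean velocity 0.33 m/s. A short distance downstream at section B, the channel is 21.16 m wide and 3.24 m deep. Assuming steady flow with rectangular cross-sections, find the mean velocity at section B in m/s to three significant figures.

0.192 m/s

Q = A₁V₁ = (17.62×2.26) × 0.33 = 13.14 m³/s
A₂ = 21.16 × 3.24 = 68.56 m²
V₂ = Q/A₂ = 13.14/68.56 = 0.1917 m/s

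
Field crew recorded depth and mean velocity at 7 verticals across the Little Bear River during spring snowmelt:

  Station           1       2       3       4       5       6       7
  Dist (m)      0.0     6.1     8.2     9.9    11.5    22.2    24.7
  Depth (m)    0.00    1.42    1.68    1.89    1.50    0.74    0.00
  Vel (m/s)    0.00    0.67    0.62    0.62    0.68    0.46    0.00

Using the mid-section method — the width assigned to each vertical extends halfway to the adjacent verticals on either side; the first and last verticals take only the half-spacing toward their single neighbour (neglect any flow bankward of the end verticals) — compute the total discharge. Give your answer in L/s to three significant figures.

w_2 = (8.2 − 0.0)/2 = 4.1 m; q_2 = 0.67 × 1.42 × 4.1 = 3.901 m³/s
w_3 = (9.9 − 6.1)/2 = 1.9 m; q_3 = 0.62 × 1.68 × 1.9 = 1.979 m³/s
w_4 = (11.5 − 8.2)/2 = 1.65 m; q_4 = 0.62 × 1.89 × 1.65 = 1.933 m³/s
w_5 = (22.2 − 9.9)/2 = 6.15 m; q_5 = 0.68 × 1.50 × 6.15 = 6.273 m³/s
w_6 = (24.7 − 11.5)/2 = 6.6 m; q_6 = 0.46 × 0.74 × 6.6 = 2.247 m³/s
Stations 1, 7 contribute zero (depth or velocity is 0).
Q = Σ qᵢ = 16.33 m³/s
= 16.33 × 1000 = 16330 L/s

16300 L/s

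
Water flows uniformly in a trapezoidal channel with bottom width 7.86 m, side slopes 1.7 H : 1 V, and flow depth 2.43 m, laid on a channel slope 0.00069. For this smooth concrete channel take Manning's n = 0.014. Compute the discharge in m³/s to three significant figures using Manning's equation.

A = (b + z·y)·y = (7.86 + 1.7×2.43)×2.43 = 29.14 m²
P = b + 2y√(1+z²) = 7.86 + 2×2.43×√(1+1.7²) = 17.45 m
R = A/P = 29.14/17.45 = 1.670 m
Q = (1/n)·A·R^(2/3)·S^(1/2) = (1/0.014) × 29.14 × 1.670^(2/3) × 0.00069^(1/2) = 76.96 m³/s

77.0 m³/s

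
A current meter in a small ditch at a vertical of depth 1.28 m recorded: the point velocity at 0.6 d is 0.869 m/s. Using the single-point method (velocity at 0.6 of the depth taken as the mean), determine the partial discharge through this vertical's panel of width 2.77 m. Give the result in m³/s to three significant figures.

3.08 m³/s

v̄ = v₀.₆ = 0.869 m/s
q = v̄ × d × w = 0.8690 × 1.28 × 2.77 = 3.081 m³/s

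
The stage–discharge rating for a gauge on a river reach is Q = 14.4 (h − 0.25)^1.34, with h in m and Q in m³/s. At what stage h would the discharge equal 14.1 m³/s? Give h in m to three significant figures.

1.23 m

h − h₀ = (Q/C)^(1/b) = (14.1/14.4)^(1/1.34) = 0.9844 m
h = 0.25 + 0.9844 = 1.234 m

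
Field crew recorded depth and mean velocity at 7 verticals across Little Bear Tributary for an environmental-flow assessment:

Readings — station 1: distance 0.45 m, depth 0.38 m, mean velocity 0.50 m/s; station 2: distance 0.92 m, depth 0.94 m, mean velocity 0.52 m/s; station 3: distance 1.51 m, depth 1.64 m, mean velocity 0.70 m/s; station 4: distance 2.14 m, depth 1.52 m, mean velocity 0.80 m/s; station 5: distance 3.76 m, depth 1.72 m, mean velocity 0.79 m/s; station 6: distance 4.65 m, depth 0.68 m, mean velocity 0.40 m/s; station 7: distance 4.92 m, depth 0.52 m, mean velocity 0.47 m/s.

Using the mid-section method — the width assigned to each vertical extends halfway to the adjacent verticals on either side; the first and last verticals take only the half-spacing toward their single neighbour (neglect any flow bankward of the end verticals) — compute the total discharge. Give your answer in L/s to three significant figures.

w_1 = (0.92 − 0.45)/2 = 0.235 m; q_1 = 0.50 × 0.38 × 0.235 = 0.04465 m³/s
w_2 = (1.51 − 0.45)/2 = 0.53 m; q_2 = 0.52 × 0.94 × 0.53 = 0.2591 m³/s
w_3 = (2.14 − 0.92)/2 = 0.61 m; q_3 = 0.70 × 1.64 × 0.61 = 0.7003 m³/s
w_4 = (3.76 − 1.51)/2 = 1.125 m; q_4 = 0.80 × 1.52 × 1.125 = 1.368 m³/s
w_5 = (4.65 − 2.14)/2 = 1.255 m; q_5 = 0.79 × 1.72 × 1.255 = 1.705 m³/s
w_6 = (4.92 − 3.76)/2 = 0.58 m; q_6 = 0.40 × 0.68 × 0.58 = 0.1578 m³/s
w_7 = (4.92 − 4.65)/2 = 0.135 m; q_7 = 0.47 × 0.52 × 0.135 = 0.03299 m³/s
Q = Σ qᵢ = 4.268 m³/s
= 4.268 × 1000 = 4268 L/s

4270 L/s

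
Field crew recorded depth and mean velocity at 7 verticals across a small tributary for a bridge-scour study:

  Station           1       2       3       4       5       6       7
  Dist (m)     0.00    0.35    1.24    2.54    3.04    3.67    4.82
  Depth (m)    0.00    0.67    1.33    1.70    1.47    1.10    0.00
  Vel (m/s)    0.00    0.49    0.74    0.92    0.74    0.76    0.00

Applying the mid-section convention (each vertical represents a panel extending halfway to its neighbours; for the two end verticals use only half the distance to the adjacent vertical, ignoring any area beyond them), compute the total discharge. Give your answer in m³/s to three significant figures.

w_2 = (1.24 − 0.00)/2 = 0.62 m; q_2 = 0.49 × 0.67 × 0.62 = 0.2035 m³/s
w_3 = (2.54 − 0.35)/2 = 1.095 m; q_3 = 0.74 × 1.33 × 1.095 = 1.078 m³/s
w_4 = (3.04 − 1.24)/2 = 0.9 m; q_4 = 0.92 × 1.70 × 0.9 = 1.408 m³/s
w_5 = (3.67 − 2.54)/2 = 0.565 m; q_5 = 0.74 × 1.47 × 0.565 = 0.6146 m³/s
w_6 = (4.82 − 3.04)/2 = 0.89 m; q_6 = 0.76 × 1.10 × 0.89 = 0.7440 m³/s
Stations 1, 7 contribute zero (depth or velocity is 0).
Q = Σ qᵢ = 4.047 m³/s

4.05 m³/s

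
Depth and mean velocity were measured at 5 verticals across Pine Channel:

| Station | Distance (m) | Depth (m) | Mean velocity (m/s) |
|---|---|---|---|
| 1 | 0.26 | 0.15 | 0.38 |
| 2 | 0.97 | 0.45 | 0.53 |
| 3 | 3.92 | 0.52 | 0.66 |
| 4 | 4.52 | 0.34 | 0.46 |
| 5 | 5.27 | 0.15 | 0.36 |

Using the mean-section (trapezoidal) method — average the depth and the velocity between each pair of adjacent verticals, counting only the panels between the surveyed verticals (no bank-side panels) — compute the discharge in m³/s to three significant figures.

1.17 m³/s

Panel 1-2: Δb = 0.71 m, d̄ = (0.15+0.45)/2 = 0.3, v̄ = (0.38+0.53)/2 = 0.455 → q = 0.71×0.3×0.455 = 0.09692 m³/s
Panel 2-3: Δb = 2.95 m, d̄ = (0.45+0.52)/2 = 0.485, v̄ = (0.53+0.66)/2 = 0.595 → q = 2.95×0.485×0.595 = 0.8513 m³/s
Panel 3-4: Δb = 0.6 m, d̄ = (0.52+0.34)/2 = 0.43, v̄ = (0.66+0.46)/2 = 0.56 → q = 0.6×0.43×0.56 = 0.1445 m³/s
Panel 4-5: Δb = 0.75 m, d̄ = (0.34+0.15)/2 = 0.245, v̄ = (0.46+0.36)/2 = 0.41 → q = 0.75×0.245×0.41 = 0.07534 m³/s
Q = Σ q = 1.168 m³/s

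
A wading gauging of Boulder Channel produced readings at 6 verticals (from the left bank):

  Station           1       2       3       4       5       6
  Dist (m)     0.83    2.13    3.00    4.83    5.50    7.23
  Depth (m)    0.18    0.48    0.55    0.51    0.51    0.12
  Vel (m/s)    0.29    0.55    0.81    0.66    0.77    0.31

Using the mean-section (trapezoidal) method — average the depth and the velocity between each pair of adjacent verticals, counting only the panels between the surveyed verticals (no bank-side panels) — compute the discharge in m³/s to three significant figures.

Panel 1-2: Δb = 1.3 m, d̄ = (0.18+0.48)/2 = 0.33, v̄ = (0.29+0.55)/2 = 0.42 → q = 1.3×0.33×0.42 = 0.1802 m³/s
Panel 2-3: Δb = 0.87 m, d̄ = (0.48+0.55)/2 = 0.515, v̄ = (0.55+0.81)/2 = 0.68 → q = 0.87×0.515×0.68 = 0.3047 m³/s
Panel 3-4: Δb = 1.83 m, d̄ = (0.55+0.51)/2 = 0.53, v̄ = (0.81+0.66)/2 = 0.735 → q = 1.83×0.53×0.735 = 0.7129 m³/s
Panel 4-5: Δb = 0.67 m, d̄ = (0.51+0.51)/2 = 0.51, v̄ = (0.66+0.77)/2 = 0.715 → q = 0.67×0.51×0.715 = 0.2443 m³/s
Panel 5-6: Δb = 1.73 m, d̄ = (0.51+0.12)/2 = 0.315, v̄ = (0.77+0.31)/2 = 0.54 → q = 1.73×0.315×0.54 = 0.2943 m³/s
Q = Σ q = 1.736 m³/s

1.74 m³/s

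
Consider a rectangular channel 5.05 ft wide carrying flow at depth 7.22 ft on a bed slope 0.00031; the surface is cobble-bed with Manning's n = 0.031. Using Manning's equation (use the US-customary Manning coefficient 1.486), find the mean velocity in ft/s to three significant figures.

A = b·y = 5.05 × 7.22 = 36.46 ft²
P = b + 2y = 5.05 + 2×7.22 = 19.49 ft
R = A/P = 36.46/19.49 = 1.871 ft
Q = (1.486/n)·A·R^(2/3)·S^(1/2) = (1.486/0.031) × 36.46 × 1.871^(2/3) × 0.00031^(1/2) = 46.72 ft³/s
V = Q/A = 46.72/36.46 = 1.281 ft/s

1.28 ft/s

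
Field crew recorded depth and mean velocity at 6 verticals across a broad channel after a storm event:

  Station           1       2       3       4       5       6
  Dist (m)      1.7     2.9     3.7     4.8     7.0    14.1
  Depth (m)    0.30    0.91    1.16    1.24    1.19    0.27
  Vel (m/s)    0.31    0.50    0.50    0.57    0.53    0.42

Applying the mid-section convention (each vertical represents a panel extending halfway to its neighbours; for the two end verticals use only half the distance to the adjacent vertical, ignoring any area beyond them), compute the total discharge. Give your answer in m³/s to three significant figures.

w_1 = (2.9 − 1.7)/2 = 0.6 m; q_1 = 0.31 × 0.30 × 0.6 = 0.05580 m³/s
w_2 = (3.7 − 1.7)/2 = 1 m; q_2 = 0.50 × 0.91 × 1 = 0.4550 m³/s
w_3 = (4.8 − 2.9)/2 = 0.95 m; q_3 = 0.50 × 1.16 × 0.95 = 0.5510 m³/s
w_4 = (7.0 − 3.7)/2 = 1.65 m; q_4 = 0.57 × 1.24 × 1.65 = 1.166 m³/s
w_5 = (14.1 − 4.8)/2 = 4.65 m; q_5 = 0.53 × 1.19 × 4.65 = 2.933 m³/s
w_6 = (14.1 − 7.0)/2 = 3.55 m; q_6 = 0.42 × 0.27 × 3.55 = 0.4026 m³/s
Q = Σ qᵢ = 5.563 m³/s

5.56 m³/s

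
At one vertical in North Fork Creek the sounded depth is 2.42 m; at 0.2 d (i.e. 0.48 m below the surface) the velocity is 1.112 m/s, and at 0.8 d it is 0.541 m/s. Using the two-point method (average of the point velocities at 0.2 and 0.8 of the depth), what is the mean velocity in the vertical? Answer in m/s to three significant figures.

v̄ = (1.112 + 0.541) / 2 = 0.8265 m/s

0.827 m/s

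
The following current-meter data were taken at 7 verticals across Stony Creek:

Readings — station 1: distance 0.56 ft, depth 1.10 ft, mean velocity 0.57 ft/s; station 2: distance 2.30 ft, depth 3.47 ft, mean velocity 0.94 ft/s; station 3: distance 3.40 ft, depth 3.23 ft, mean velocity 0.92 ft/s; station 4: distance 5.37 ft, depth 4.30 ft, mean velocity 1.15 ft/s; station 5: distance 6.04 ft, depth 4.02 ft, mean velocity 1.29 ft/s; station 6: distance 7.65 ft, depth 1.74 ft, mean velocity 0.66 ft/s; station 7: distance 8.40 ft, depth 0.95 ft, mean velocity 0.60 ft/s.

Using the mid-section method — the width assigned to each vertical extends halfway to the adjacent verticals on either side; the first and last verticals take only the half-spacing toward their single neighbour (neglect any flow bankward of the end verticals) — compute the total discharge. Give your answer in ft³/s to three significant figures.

w_1 = (2.30 − 0.56)/2 = 0.87 ft; q_1 = 0.57 × 1.10 × 0.87 = 0.5455 ft³/s
w_2 = (3.40 − 0.56)/2 = 1.42 ft; q_2 = 0.94 × 3.47 × 1.42 = 4.632 ft³/s
w_3 = (5.37 − 2.30)/2 = 1.535 ft; q_3 = 0.92 × 3.23 × 1.535 = 4.561 ft³/s
w_4 = (6.04 − 3.40)/2 = 1.32 ft; q_4 = 1.15 × 4.30 × 1.32 = 6.527 ft³/s
w_5 = (7.65 − 5.37)/2 = 1.14 ft; q_5 = 1.29 × 4.02 × 1.14 = 5.912 ft³/s
w_6 = (8.40 − 6.04)/2 = 1.18 ft; q_6 = 0.66 × 1.74 × 1.18 = 1.355 ft³/s
w_7 = (8.40 − 7.65)/2 = 0.375 ft; q_7 = 0.60 × 0.95 × 0.375 = 0.2138 ft³/s
Q = Σ qᵢ = 23.75 ft³/s

23.7 ft³/s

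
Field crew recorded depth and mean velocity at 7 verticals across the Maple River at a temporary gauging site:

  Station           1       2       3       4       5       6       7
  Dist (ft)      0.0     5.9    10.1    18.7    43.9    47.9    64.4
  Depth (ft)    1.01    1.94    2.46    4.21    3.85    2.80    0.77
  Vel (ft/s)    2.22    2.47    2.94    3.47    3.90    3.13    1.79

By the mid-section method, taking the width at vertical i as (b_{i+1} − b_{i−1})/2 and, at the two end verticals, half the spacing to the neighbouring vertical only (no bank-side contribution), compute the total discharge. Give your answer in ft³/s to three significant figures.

644 ft³/s

w_1 = (5.9 − 0.0)/2 = 2.95 ft; q_1 = 2.22 × 1.01 × 2.95 = 6.614 ft³/s
w_2 = (10.1 − 0.0)/2 = 5.05 ft; q_2 = 2.47 × 1.94 × 5.05 = 24.20 ft³/s
w_3 = (18.7 − 5.9)/2 = 6.4 ft; q_3 = 2.94 × 2.46 × 6.4 = 46.29 ft³/s
w_4 = (43.9 − 10.1)/2 = 16.9 ft; q_4 = 3.47 × 4.21 × 16.9 = 246.9 ft³/s
w_5 = (47.9 − 18.7)/2 = 14.6 ft; q_5 = 3.90 × 3.85 × 14.6 = 219.2 ft³/s
w_6 = (64.4 − 43.9)/2 = 10.25 ft; q_6 = 3.13 × 2.80 × 10.25 = 89.83 ft³/s
w_7 = (64.4 − 47.9)/2 = 8.25 ft; q_7 = 1.79 × 0.77 × 8.25 = 11.37 ft³/s
Q = Σ qᵢ = 644.4 ft³/s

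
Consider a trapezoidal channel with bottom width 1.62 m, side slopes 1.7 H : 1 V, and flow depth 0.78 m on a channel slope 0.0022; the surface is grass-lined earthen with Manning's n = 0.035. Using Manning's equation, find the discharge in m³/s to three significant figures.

A = (b + z·y)·y = (1.62 + 1.7×0.78)×0.78 = 2.298 m²
P = b + 2y√(1+z²) = 1.62 + 2×0.78×√(1+1.7²) = 4.697 m
R = A/P = 2.298/4.697 = 0.4892 m
Q = (1/n)·A·R^(2/3)·S^(1/2) = (1/0.035) × 2.298 × 0.4892^(2/3) × 0.0022^(1/2) = 1.912 m³/s

1.91 m³/s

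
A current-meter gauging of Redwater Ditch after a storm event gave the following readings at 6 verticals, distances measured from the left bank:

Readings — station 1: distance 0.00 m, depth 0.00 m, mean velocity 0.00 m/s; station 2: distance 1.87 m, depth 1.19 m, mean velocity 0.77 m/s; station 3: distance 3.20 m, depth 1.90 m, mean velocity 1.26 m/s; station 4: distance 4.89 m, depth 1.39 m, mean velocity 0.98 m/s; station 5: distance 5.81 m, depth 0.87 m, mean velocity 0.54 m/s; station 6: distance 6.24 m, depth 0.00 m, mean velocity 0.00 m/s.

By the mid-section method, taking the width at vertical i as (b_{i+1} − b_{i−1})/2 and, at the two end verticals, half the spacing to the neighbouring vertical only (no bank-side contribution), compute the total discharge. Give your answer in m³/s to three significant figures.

w_2 = (3.20 − 0.00)/2 = 1.6 m; q_2 = 0.77 × 1.19 × 1.6 = 1.466 m³/s
w_3 = (4.89 − 1.87)/2 = 1.51 m; q_3 = 1.26 × 1.90 × 1.51 = 3.615 m³/s
w_4 = (5.81 − 3.20)/2 = 1.305 m; q_4 = 0.98 × 1.39 × 1.305 = 1.778 m³/s
w_5 = (6.24 − 4.89)/2 = 0.675 m; q_5 = 0.54 × 0.87 × 0.675 = 0.3171 m³/s
Stations 1, 6 contribute zero (depth or velocity is 0).
Q = Σ qᵢ = 7.176 m³/s

7.18 m³/s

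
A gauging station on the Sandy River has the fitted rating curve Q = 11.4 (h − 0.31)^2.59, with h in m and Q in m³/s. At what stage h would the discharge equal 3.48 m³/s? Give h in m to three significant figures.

h − h₀ = (Q/C)^(1/b) = (3.48/11.4)^(1/2.59) = 0.6325 m
h = 0.31 + 0.6325 = 0.9425 m

0.942 m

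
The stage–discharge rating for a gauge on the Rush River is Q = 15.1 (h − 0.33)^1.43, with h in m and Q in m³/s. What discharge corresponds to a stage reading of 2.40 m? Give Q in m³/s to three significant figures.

Q = 15.1 × (2.40 − 0.33)^1.43 = 15.1 × 2.07^1.43 = 42.74 m³/s

42.7 m³/s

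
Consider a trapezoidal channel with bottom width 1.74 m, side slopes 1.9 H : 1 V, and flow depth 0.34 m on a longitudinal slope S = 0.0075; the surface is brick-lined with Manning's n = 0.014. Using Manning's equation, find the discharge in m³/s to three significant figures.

A = (b + z·y)·y = (1.74 + 1.9×0.34)×0.34 = 0.8112 m²
P = b + 2y√(1+z²) = 1.74 + 2×0.34×√(1+1.9²) = 3.200 m
R = A/P = 0.8112/3.200 = 0.2535 m
Q = (1/n)·A·R^(2/3)·S^(1/2) = (1/0.014) × 0.8112 × 0.2535^(2/3) × 0.0075^(1/2) = 2.010 m³/s

2.01 m³/s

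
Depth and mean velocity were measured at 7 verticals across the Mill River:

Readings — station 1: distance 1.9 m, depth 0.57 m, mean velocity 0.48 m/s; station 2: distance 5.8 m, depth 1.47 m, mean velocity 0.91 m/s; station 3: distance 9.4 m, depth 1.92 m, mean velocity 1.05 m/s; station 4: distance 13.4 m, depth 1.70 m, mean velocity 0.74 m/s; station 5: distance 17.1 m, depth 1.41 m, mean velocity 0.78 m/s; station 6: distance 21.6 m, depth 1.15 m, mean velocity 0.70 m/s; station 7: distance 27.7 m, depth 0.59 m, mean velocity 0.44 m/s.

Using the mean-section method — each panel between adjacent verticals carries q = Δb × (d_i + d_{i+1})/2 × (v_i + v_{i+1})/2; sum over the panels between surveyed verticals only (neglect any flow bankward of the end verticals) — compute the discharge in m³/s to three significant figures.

Panel 1-2: Δb = 3.9 m, d̄ = (0.57+1.47)/2 = 1.02, v̄ = (0.48+0.91)/2 = 0.695 → q = 3.9×1.02×0.695 = 2.765 m³/s
Panel 2-3: Δb = 3.6 m, d̄ = (1.47+1.92)/2 = 1.695, v̄ = (0.91+1.05)/2 = 0.98 → q = 3.6×1.695×0.98 = 5.980 m³/s
Panel 3-4: Δb = 4 m, d̄ = (1.92+1.70)/2 = 1.81, v̄ = (1.05+0.74)/2 = 0.895 → q = 4×1.81×0.895 = 6.480 m³/s
Panel 4-5: Δb = 3.7 m, d̄ = (1.70+1.41)/2 = 1.555, v̄ = (0.74+0.78)/2 = 0.76 → q = 3.7×1.555×0.76 = 4.373 m³/s
Panel 5-6: Δb = 4.5 m, d̄ = (1.41+1.15)/2 = 1.28, v̄ = (0.78+0.70)/2 = 0.74 → q = 4.5×1.28×0.74 = 4.262 m³/s
Panel 6-7: Δb = 6.1 m, d̄ = (1.15+0.59)/2 = 0.87, v̄ = (0.70+0.44)/2 = 0.57 → q = 6.1×0.87×0.57 = 3.025 m³/s
Q = Σ q = 26.88 m³/s

26.9 m³/s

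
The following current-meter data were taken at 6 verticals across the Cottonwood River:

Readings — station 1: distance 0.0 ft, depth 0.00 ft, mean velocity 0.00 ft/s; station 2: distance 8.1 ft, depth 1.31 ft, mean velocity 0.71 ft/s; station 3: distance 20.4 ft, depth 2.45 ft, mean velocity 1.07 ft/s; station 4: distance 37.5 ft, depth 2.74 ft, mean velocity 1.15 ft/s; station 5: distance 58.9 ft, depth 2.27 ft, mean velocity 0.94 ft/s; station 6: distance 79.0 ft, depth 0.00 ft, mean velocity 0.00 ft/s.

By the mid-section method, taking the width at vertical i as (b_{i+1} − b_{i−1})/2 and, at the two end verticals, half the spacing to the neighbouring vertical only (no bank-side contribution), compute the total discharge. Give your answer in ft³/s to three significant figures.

153 ft³/s

w_2 = (20.4 − 0.0)/2 = 10.2 ft; q_2 = 0.71 × 1.31 × 10.2 = 9.487 ft³/s
w_3 = (37.5 − 8.1)/2 = 14.7 ft; q_3 = 1.07 × 2.45 × 14.7 = 38.54 ft³/s
w_4 = (58.9 − 20.4)/2 = 19.25 ft; q_4 = 1.15 × 2.74 × 19.25 = 60.66 ft³/s
w_5 = (79.0 − 37.5)/2 = 20.75 ft; q_5 = 0.94 × 2.27 × 20.75 = 44.28 ft³/s
Stations 1, 6 contribute zero (depth or velocity is 0).
Q = Σ qᵢ = 153.0 ft³/s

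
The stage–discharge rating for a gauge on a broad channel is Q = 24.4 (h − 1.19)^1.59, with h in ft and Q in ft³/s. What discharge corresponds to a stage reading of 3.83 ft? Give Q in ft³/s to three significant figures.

Q = 24.4 × (3.83 − 1.19)^1.59 = 24.4 × 2.64^1.59 = 114.2 ft³/s

114 ft³/s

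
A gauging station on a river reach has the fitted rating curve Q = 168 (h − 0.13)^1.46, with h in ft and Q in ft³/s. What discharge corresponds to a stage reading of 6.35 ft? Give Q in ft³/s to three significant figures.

2420 ft³/s

Q = 168 × (6.35 − 0.13)^1.46 = 168 × 6.22^1.46 = 2422 ft³/s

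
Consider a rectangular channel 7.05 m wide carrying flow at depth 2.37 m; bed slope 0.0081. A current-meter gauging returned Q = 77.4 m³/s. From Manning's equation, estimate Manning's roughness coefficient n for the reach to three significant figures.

A = b·y = 7.05 × 2.37 = 16.71 m²
P = b + 2y = 7.05 + 2×2.37 = 11.79 m
R = A/P = 16.71/11.79 = 1.417 m
n = (1/Q)·A·R^(2/3)·S^(1/2) = (1/77.4) × 16.71 × 1.262 × 0.09000 = 0.02451

0.0245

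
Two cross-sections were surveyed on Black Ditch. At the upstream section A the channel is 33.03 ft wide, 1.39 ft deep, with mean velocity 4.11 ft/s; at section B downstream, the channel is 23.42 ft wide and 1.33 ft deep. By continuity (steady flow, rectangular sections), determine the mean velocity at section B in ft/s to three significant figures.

6.06 ft/s

Q = A₁V₁ = (33.03×1.39) × 4.11 = 188.7 ft³/s
A₂ = 23.42 × 1.33 = 31.15 ft²
V₂ = Q/A₂ = 188.7/31.15 = 6.058 ft/s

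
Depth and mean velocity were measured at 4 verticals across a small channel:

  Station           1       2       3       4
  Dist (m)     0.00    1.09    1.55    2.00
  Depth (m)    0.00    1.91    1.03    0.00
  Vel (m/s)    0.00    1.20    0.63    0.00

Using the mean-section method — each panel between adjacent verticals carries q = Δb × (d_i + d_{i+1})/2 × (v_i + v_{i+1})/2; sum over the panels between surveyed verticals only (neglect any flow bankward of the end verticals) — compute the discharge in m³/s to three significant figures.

Panel 1-2: Δb = 1.09 m, d̄ = (0.00+1.91)/2 = 0.955, v̄ = (0.00+1.20)/2 = 0.6 → q = 1.09×0.955×0.6 = 0.6246 m³/s
Panel 2-3: Δb = 0.46 m, d̄ = (1.91+1.03)/2 = 1.47, v̄ = (1.20+0.63)/2 = 0.915 → q = 0.46×1.47×0.915 = 0.6187 m³/s
Panel 3-4: Δb = 0.45 m, d̄ = (1.03+0.00)/2 = 0.515, v̄ = (0.63+0.00)/2 = 0.315 → q = 0.45×0.515×0.315 = 0.07300 m³/s
Q = Σ q = 1.316 m³/s

1.32 m³/s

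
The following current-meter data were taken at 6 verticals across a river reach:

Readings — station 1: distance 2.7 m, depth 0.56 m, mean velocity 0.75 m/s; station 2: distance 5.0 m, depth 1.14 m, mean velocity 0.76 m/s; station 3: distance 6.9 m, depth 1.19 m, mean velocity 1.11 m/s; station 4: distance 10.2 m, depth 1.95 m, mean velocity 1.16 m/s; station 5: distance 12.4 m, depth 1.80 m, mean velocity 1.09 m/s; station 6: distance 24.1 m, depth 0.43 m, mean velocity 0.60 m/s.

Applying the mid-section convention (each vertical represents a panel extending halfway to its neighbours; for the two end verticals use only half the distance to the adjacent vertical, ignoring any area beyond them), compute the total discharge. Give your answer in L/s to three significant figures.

27100 L/s

w_1 = (5.0 − 2.7)/2 = 1.15 m; q_1 = 0.75 × 0.56 × 1.15 = 0.4830 m³/s
w_2 = (6.9 − 2.7)/2 = 2.1 m; q_2 = 0.76 × 1.14 × 2.1 = 1.819 m³/s
w_3 = (10.2 − 5.0)/2 = 2.6 m; q_3 = 1.11 × 1.19 × 2.6 = 3.434 m³/s
w_4 = (12.4 − 6.9)/2 = 2.75 m; q_4 = 1.16 × 1.95 × 2.75 = 6.221 m³/s
w_5 = (24.1 − 10.2)/2 = 6.95 m; q_5 = 1.09 × 1.80 × 6.95 = 13.64 m³/s
w_6 = (24.1 − 12.4)/2 = 5.85 m; q_6 = 0.60 × 0.43 × 5.85 = 1.509 m³/s
Q = Σ qᵢ = 27.10 m³/s
= 27.10 × 1000 = 27100 L/s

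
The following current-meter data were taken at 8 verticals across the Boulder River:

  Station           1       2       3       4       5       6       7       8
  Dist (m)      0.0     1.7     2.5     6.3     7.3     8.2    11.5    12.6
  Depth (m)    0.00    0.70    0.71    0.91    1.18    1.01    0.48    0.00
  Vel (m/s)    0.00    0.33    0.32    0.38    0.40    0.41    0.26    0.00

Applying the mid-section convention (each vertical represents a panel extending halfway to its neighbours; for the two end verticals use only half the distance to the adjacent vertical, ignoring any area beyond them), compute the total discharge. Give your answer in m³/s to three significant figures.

3.23 m³/s

w_2 = (2.5 − 0.0)/2 = 1.25 m; q_2 = 0.33 × 0.70 × 1.25 = 0.2888 m³/s
w_3 = (6.3 − 1.7)/2 = 2.3 m; q_3 = 0.32 × 0.71 × 2.3 = 0.5226 m³/s
w_4 = (7.3 − 2.5)/2 = 2.4 m; q_4 = 0.38 × 0.91 × 2.4 = 0.8299 m³/s
w_5 = (8.2 − 6.3)/2 = 0.95 m; q_5 = 0.40 × 1.18 × 0.95 = 0.4484 m³/s
w_6 = (11.5 − 7.3)/2 = 2.1 m; q_6 = 0.41 × 1.01 × 2.1 = 0.8696 m³/s
w_7 = (12.6 − 8.2)/2 = 2.2 m; q_7 = 0.26 × 0.48 × 2.2 = 0.2746 m³/s
Stations 1, 8 contribute zero (depth or velocity is 0).
Q = Σ qᵢ = 3.234 m³/s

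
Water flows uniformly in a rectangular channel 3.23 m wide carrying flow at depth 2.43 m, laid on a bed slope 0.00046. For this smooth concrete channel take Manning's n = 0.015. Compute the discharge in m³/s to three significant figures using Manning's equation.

A = b·y = 3.23 × 2.43 = 7.849 m²
P = b + 2y = 3.23 + 2×2.43 = 8.090 m
R = A/P = 7.849/8.090 = 0.9702 m
Q = (1/n)·A·R^(2/3)·S^(1/2) = (1/0.015) × 7.849 × 0.9702^(2/3) × 0.00046^(1/2) = 11.00 m³/s

11.0 m³/s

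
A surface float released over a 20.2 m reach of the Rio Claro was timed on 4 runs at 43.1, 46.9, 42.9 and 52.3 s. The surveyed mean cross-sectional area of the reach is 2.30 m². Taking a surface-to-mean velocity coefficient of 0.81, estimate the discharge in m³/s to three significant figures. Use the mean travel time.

t̄ = (43.1 + 46.9 + 42.9 + 52.3) / 4 = 46.3 s
v_surface = L / t̄ = 20.2 / 46.3 = 0.4363 m/s
v_mean = 0.81 × 0.4363 = 0.3534 m/s
Q = A × v_mean = 2.30 × 0.3534 = 0.8128 m³/s

0.813 m³/s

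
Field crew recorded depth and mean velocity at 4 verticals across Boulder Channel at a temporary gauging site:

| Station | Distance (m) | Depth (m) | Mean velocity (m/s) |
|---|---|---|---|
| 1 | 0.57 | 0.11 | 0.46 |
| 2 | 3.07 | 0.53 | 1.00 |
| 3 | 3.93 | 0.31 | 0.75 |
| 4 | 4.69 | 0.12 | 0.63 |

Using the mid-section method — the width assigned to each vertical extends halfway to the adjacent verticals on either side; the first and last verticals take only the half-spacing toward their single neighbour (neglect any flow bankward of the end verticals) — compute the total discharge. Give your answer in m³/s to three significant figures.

1.17 m³/s

w_1 = (3.07 − 0.57)/2 = 1.25 m; q_1 = 0.46 × 0.11 × 1.25 = 0.06325 m³/s
w_2 = (3.93 − 0.57)/2 = 1.68 m; q_2 = 1.00 × 0.53 × 1.68 = 0.8904 m³/s
w_3 = (4.69 − 3.07)/2 = 0.81 m; q_3 = 0.75 × 0.31 × 0.81 = 0.1883 m³/s
w_4 = (4.69 − 3.93)/2 = 0.38 m; q_4 = 0.63 × 0.12 × 0.38 = 0.02873 m³/s
Q = Σ qᵢ = 1.171 m³/s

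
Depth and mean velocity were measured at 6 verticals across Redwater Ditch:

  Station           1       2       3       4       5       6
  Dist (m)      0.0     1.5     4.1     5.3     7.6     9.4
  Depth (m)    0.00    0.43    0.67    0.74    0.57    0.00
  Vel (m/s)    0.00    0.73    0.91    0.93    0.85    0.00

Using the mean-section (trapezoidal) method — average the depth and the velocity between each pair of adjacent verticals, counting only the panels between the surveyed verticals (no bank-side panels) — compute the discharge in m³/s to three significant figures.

Panel 1-2: Δb = 1.5 m, d̄ = (0.00+0.43)/2 = 0.215, v̄ = (0.00+0.73)/2 = 0.365 → q = 1.5×0.215×0.365 = 0.1177 m³/s
Panel 2-3: Δb = 2.6 m, d̄ = (0.43+0.67)/2 = 0.55, v̄ = (0.73+0.91)/2 = 0.82 → q = 2.6×0.55×0.82 = 1.173 m³/s
Panel 3-4: Δb = 1.2 m, d̄ = (0.67+0.74)/2 = 0.705, v̄ = (0.91+0.93)/2 = 0.92 → q = 1.2×0.705×0.92 = 0.7783 m³/s
Panel 4-5: Δb = 2.3 m, d̄ = (0.74+0.57)/2 = 0.655, v̄ = (0.93+0.85)/2 = 0.89 → q = 2.3×0.655×0.89 = 1.341 m³/s
Panel 5-6: Δb = 1.8 m, d̄ = (0.57+0.00)/2 = 0.285, v̄ = (0.85+0.00)/2 = 0.425 → q = 1.8×0.285×0.425 = 0.2180 m³/s
Q = Σ q = 3.627 m³/s

3.63 m³/s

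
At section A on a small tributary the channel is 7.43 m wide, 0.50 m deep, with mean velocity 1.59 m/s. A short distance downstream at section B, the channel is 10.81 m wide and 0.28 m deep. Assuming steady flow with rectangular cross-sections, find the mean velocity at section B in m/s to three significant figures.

Q = A₁V₁ = (7.43×0.50) × 1.59 = 5.907 m³/s
A₂ = 10.81 × 0.28 = 3.027 m²
V₂ = Q/A₂ = 5.907/3.027 = 1.952 m/s

1.95 m/s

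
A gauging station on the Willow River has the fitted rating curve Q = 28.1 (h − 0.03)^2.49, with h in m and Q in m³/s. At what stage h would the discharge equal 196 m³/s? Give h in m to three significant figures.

h − h₀ = (Q/C)^(1/b) = (196/28.1)^(1/2.49) = 2.182 m
h = 0.03 + 2.182 = 2.212 m

2.21 m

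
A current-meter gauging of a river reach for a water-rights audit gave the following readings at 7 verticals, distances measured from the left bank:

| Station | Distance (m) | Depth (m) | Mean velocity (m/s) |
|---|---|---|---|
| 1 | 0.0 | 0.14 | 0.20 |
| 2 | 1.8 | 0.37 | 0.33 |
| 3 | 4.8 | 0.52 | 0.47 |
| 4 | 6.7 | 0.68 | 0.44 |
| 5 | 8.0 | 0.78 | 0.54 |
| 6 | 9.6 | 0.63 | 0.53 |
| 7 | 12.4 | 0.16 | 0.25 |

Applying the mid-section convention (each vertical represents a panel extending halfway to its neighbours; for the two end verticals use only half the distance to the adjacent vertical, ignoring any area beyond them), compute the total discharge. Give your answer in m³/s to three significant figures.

2.80 m³/s

w_1 = (1.8 − 0.0)/2 = 0.9 m; q_1 = 0.20 × 0.14 × 0.9 = 0.02520 m³/s
w_2 = (4.8 − 0.0)/2 = 2.4 m; q_2 = 0.33 × 0.37 × 2.4 = 0.2930 m³/s
w_3 = (6.7 − 1.8)/2 = 2.45 m; q_3 = 0.47 × 0.52 × 2.45 = 0.5988 m³/s
w_4 = (8.0 − 4.8)/2 = 1.6 m; q_4 = 0.44 × 0.68 × 1.6 = 0.4787 m³/s
w_5 = (9.6 − 6.7)/2 = 1.45 m; q_5 = 0.54 × 0.78 × 1.45 = 0.6107 m³/s
w_6 = (12.4 − 8.0)/2 = 2.2 m; q_6 = 0.53 × 0.63 × 2.2 = 0.7346 m³/s
w_7 = (12.4 − 9.6)/2 = 1.4 m; q_7 = 0.25 × 0.16 × 1.4 = 0.05600 m³/s
Q = Σ qᵢ = 2.797 m³/s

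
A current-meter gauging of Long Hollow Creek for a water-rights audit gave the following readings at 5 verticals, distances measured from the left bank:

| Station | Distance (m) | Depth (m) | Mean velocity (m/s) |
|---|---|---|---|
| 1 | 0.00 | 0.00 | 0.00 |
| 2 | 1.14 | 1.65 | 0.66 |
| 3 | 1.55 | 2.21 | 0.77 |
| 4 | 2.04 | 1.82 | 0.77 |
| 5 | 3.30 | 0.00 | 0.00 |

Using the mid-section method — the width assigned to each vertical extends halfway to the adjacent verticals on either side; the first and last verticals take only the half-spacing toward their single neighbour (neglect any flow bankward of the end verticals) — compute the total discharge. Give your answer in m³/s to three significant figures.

2.84 m³/s

w_2 = (1.55 − 0.00)/2 = 0.775 m; q_2 = 0.66 × 1.65 × 0.775 = 0.8440 m³/s
w_3 = (2.04 − 1.14)/2 = 0.45 m; q_3 = 0.77 × 2.21 × 0.45 = 0.7658 m³/s
w_4 = (3.30 − 1.55)/2 = 0.875 m; q_4 = 0.77 × 1.82 × 0.875 = 1.226 m³/s
Stations 1, 5 contribute zero (depth or velocity is 0).
Q = Σ qᵢ = 2.836 m³/s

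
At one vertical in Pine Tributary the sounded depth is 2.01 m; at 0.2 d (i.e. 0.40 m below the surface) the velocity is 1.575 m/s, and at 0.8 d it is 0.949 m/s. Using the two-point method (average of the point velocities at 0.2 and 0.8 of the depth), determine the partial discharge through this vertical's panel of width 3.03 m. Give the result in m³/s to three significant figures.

7.69 m³/s

v̄ = (1.575 + 0.949) / 2 = 1.262 m/s
q = v̄ × d × w = 1.262 × 2.01 × 3.03 = 7.686 m³/s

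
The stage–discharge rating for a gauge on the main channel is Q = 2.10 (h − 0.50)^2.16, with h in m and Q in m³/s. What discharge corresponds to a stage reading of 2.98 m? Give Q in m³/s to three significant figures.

Q = 2.10 × (2.98 − 0.50)^2.16 = 2.10 × 2.48^2.16 = 14.94 m³/s

14.9 m³/s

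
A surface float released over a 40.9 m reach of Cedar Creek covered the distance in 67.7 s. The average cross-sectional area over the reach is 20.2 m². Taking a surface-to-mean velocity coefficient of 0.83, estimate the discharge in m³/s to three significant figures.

v_surface = L / t̄ = 40.9 / 67.7 = 0.6041 m/s
v_mean = 0.83 × 0.6041 = 0.5014 m/s
Q = A × v_mean = 20.2 × 0.5014 = 10.13 m³/s

10.1 m³/s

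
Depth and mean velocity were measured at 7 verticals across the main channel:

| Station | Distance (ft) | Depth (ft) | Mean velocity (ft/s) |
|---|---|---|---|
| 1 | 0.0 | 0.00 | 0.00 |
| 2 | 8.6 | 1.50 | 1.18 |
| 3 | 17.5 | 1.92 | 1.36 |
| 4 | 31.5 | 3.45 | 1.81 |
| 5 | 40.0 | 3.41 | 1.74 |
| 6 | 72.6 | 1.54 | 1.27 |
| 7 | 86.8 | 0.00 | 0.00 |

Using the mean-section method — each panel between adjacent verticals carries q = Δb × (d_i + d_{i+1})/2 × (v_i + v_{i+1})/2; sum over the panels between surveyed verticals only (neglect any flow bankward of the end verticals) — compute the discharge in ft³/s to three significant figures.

Panel 1-2: Δb = 8.6 ft, d̄ = (0.00+1.50)/2 = 0.75, v̄ = (0.00+1.18)/2 = 0.59 → q = 8.6×0.75×0.59 = 3.806 ft³/s
Panel 2-3: Δb = 8.9 ft, d̄ = (1.50+1.92)/2 = 1.71, v̄ = (1.18+1.36)/2 = 1.27 → q = 8.9×1.71×1.27 = 19.33 ft³/s
Panel 3-4: Δb = 14 ft, d̄ = (1.92+3.45)/2 = 2.685, v̄ = (1.36+1.81)/2 = 1.585 → q = 14×2.685×1.585 = 59.58 ft³/s
Panel 4-5: Δb = 8.5 ft, d̄ = (3.45+3.41)/2 = 3.43, v̄ = (1.81+1.74)/2 = 1.775 → q = 8.5×3.43×1.775 = 51.75 ft³/s
Panel 5-6: Δb = 32.6 ft, d̄ = (3.41+1.54)/2 = 2.475, v̄ = (1.74+1.27)/2 = 1.505 → q = 32.6×2.475×1.505 = 121.4 ft³/s
Panel 6-7: Δb = 14.2 ft, d̄ = (1.54+0.00)/2 = 0.77, v̄ = (1.27+0.00)/2 = 0.635 → q = 14.2×0.77×0.635 = 6.943 ft³/s
Q = Σ q = 262.8 ft³/s

263 ft³/s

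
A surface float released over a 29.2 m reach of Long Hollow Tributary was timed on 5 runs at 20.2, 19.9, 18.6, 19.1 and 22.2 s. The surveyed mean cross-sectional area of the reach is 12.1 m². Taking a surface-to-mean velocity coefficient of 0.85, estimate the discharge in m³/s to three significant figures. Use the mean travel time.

t̄ = (20.2 + 19.9 + 18.6 + 19.1 + 22.2) / 5 = 20 s
v_surface = L / t̄ = 29.2 / 20 = 1.460 m/s
v_mean = 0.85 × 1.460 = 1.241 m/s
Q = A × v_mean = 12.1 × 1.241 = 15.02 m³/s

15.0 m³/s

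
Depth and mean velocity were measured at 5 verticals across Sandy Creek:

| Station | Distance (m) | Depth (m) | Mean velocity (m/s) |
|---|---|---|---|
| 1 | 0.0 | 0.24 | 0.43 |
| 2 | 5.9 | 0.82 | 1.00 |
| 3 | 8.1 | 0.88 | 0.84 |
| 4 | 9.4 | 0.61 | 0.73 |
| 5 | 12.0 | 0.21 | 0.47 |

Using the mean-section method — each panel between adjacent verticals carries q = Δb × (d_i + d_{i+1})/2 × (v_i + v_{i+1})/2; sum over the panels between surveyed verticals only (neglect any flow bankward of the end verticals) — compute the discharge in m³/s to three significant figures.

5.36 m³/s

Panel 1-2: Δb = 5.9 m, d̄ = (0.24+0.82)/2 = 0.53, v̄ = (0.43+1.00)/2 = 0.715 → q = 5.9×0.53×0.715 = 2.236 m³/s
Panel 2-3: Δb = 2.2 m, d̄ = (0.82+0.88)/2 = 0.85, v̄ = (1.00+0.84)/2 = 0.92 → q = 2.2×0.85×0.92 = 1.720 m³/s
Panel 3-4: Δb = 1.3 m, d̄ = (0.88+0.61)/2 = 0.745, v̄ = (0.84+0.73)/2 = 0.785 → q = 1.3×0.745×0.785 = 0.7603 m³/s
Panel 4-5: Δb = 2.6 m, d̄ = (0.61+0.21)/2 = 0.41, v̄ = (0.73+0.47)/2 = 0.6 → q = 2.6×0.41×0.6 = 0.6396 m³/s
Q = Σ q = 5.356 m³/s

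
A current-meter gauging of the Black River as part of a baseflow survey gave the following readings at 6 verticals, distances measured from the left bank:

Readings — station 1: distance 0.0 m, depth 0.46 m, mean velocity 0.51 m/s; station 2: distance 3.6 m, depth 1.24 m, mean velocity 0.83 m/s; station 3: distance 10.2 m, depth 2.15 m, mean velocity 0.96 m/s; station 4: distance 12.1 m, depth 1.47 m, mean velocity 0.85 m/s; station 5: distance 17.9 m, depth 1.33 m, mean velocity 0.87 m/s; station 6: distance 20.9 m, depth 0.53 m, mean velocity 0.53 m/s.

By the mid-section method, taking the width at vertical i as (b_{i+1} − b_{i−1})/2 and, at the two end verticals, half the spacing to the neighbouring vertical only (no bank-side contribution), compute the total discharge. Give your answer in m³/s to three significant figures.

24.8 m³/s

w_1 = (3.6 − 0.0)/2 = 1.8 m; q_1 = 0.51 × 0.46 × 1.8 = 0.4223 m³/s
w_2 = (10.2 − 0.0)/2 = 5.1 m; q_2 = 0.83 × 1.24 × 5.1 = 5.249 m³/s
w_3 = (12.1 − 3.6)/2 = 4.25 m; q_3 = 0.96 × 2.15 × 4.25 = 8.772 m³/s
w_4 = (17.9 − 10.2)/2 = 3.85 m; q_4 = 0.85 × 1.47 × 3.85 = 4.811 m³/s
w_5 = (20.9 − 12.1)/2 = 4.4 m; q_5 = 0.87 × 1.33 × 4.4 = 5.091 m³/s
w_6 = (20.9 − 17.9)/2 = 1.5 m; q_6 = 0.53 × 0.53 × 1.5 = 0.4214 m³/s
Q = Σ qᵢ = 24.77 m³/s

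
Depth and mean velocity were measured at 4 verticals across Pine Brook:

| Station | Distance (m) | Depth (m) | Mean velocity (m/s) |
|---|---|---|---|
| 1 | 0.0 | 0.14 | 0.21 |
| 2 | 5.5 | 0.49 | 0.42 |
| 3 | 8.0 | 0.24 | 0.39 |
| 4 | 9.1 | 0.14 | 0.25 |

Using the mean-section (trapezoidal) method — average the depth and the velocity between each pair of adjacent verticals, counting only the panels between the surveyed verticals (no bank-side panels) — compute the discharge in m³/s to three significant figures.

0.982 m³/s

Panel 1-2: Δb = 5.5 m, d̄ = (0.14+0.49)/2 = 0.315, v̄ = (0.21+0.42)/2 = 0.315 → q = 5.5×0.315×0.315 = 0.5457 m³/s
Panel 2-3: Δb = 2.5 m, d̄ = (0.49+0.24)/2 = 0.365, v̄ = (0.42+0.39)/2 = 0.405 → q = 2.5×0.365×0.405 = 0.3696 m³/s
Panel 3-4: Δb = 1.1 m, d̄ = (0.24+0.14)/2 = 0.19, v̄ = (0.39+0.25)/2 = 0.32 → q = 1.1×0.19×0.32 = 0.06688 m³/s
Q = Σ q = 0.9822 m³/s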